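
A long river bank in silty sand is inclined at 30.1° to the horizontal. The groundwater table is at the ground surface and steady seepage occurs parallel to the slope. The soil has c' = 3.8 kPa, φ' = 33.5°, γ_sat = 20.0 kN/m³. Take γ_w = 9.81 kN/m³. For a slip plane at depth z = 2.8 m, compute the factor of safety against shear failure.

With seepage parallel to the slope and the water table at the surface, the effective normal stress on the slip plane uses the buoyant unit weight γ' = γ_sat − γ_w while the driving shear stress uses γ_sat:
FS = [c' + γ' z cos²β tanφ'] / [γ_sat z sinβ cosβ]
γ' = 20.0 − 9.81 = 10.19 kN/m³
Numerator = 3.8 + 10.19·2.8·cos²30.1°·tan33.5° = 3.8 + 10.19·2.8·0.7485·0.6619 = 17.935 kPa
Denominator = 20.0·2.8·sin30.1°·cos30.1° = 20.0·2.8·0.5015·0.8652 = 24.297 kPa
FS = 17.935 / 24.297 = 0.738

FS = 0.74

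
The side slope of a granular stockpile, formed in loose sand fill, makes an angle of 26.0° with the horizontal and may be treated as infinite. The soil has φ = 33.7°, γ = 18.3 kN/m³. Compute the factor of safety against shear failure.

FS = 1.37

For a dry cohesionless infinite slope the factor of safety is FS = tanφ / tanβ.
FS = tan33.7° / tan26.0° = 0.6669 / 0.4877 = 1.367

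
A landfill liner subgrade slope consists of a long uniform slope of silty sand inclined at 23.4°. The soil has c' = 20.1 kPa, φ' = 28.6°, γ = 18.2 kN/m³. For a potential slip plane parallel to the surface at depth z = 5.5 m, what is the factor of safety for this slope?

For an infinite slope with a slip plane parallel to the surface (no pore pressure): FS = [c' + γz cos²β tanφ'] / [γz sinβ cosβ].
γz = 18.2·5.5 = 100.10 kN/m²
Numerator = 20.1 + 100.10·cos²23.4°·tan28.6° = 20.1 + 100.10·0.8423·0.5452 = 66.068 kPa
Denominator = 100.10·sin23.4°·cos23.4° = 100.10·0.3971·0.9178 = 36.485 kPa
FS = 66.068 / 36.485 = 1.811

FS = 1.81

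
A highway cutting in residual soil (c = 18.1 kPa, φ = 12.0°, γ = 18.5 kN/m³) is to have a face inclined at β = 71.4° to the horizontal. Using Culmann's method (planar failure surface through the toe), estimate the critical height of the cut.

Culmann's analysis gives the critical failure plane at α_cr = (β + φ)/2 = (71.4 + 12.0)/2 = 41.7°, and the critical height
H_c = (4c/γ) · sinβ cosφ / [1 − cos(β − φ)]
    = (4·18.1/18.5) · sin71.4°·cos12.0° / [1 − cos(59.4°)]
    = 3.914 · 0.9478·0.9781 / [1 − 0.5090]
    = 3.914 · 0.9271 / 0.4910
    = 7.39 m

H_c = 7.39 m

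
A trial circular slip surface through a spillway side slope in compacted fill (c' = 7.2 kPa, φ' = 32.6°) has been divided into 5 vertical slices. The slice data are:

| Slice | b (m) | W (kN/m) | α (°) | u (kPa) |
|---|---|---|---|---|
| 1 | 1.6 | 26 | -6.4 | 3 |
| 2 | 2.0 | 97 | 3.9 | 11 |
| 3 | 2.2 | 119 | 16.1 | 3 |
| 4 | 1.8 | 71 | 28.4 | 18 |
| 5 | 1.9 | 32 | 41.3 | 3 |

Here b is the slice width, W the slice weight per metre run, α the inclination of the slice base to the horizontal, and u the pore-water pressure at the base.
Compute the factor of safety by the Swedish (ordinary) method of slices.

FS = 2.54

Ordinary method of slices: FS = Σ[c'·Δl_i + (W_i cosα_i − u_i·Δl_i)·tanφ'] / Σ W_i sinα_i, with Δl_i = b_i / cosα_i.
Slice 1: Δl = 1.6/cos(-6.4°) = 1.610 m; N'_1 = 26·cos(-6.4°) − 3·1.610 = 21.0; c'Δl = 11.59; W sinα = -2.9
Slice 2: Δl = 2.0/cos3.9° = 2.005 m; N'_2 = 97·cos3.9° − 11·2.005 = 74.7; c'Δl = 14.43; W sinα = 6.6
Slice 3: Δl = 2.2/cos16.1° = 2.290 m; N'_3 = 119·cos16.1° − 3·2.290 = 107.5; c'Δl = 16.49; W sinα = 33.0
Slice 4: Δl = 1.8/cos28.4° = 2.046 m; N'_4 = 71·cos28.4° − 18·2.046 = 25.6; c'Δl = 14.73; W sinα = 33.8
Slice 5: Δl = 1.9/cos41.3° = 2.529 m; N'_5 = 32·cos41.3° − 3·2.529 = 16.5; c'Δl = 18.21; W sinα = 21.1
Σc'Δl = 75.5 kN/m; ΣN' = 245.3 kN/m; ΣW sinα = 91.6 kN/m
Resisting = 75.5 + 245.3·tan32.6° = 75.5 + 156.9 = 232.3 kN/m
FS = 232.3 / 91.6 = 2.536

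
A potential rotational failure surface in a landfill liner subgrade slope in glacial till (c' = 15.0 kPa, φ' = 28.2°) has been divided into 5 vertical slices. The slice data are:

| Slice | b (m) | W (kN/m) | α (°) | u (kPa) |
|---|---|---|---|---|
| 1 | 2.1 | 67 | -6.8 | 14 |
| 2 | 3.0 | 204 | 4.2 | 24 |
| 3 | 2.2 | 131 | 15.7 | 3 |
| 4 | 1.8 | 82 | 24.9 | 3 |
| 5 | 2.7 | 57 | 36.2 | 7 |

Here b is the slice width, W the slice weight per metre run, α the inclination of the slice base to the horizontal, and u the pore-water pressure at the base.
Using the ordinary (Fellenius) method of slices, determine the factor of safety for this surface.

FS = 3.56

Ordinary method of slices: FS = Σ[c'·Δl_i + (W_i cosα_i − u_i·Δl_i)·tanφ'] / Σ W_i sinα_i, with Δl_i = b_i / cosα_i.
Slice 1: Δl = 2.1/cos(-6.8°) = 2.115 m; N'_1 = 67·cos(-6.8°) − 14·2.115 = 36.9; c'Δl = 31.72; W sinα = -7.9
Slice 2: Δl = 3.0/cos4.2° = 3.008 m; N'_2 = 204·cos4.2° − 24·3.008 = 131.3; c'Δl = 45.12; W sinα = 14.9
Slice 3: Δl = 2.2/cos15.7° = 2.285 m; N'_3 = 131·cos15.7° − 3·2.285 = 119.3; c'Δl = 34.28; W sinα = 35.4
Slice 4: Δl = 1.8/cos24.9° = 1.984 m; N'_4 = 82·cos24.9° − 3·1.984 = 68.4; c'Δl = 29.77; W sinα = 34.5
Slice 5: Δl = 2.7/cos36.2° = 3.346 m; N'_5 = 57·cos36.2° − 7·3.346 = 22.6; c'Δl = 50.19; W sinα = 33.7
Σc'Δl = 191.1 kN/m; ΣN' = 378.4 kN/m; ΣW sinα = 110.6 kN/m
Resisting = 191.1 + 378.4·tan28.2° = 191.1 + 202.9 = 394.0 kN/m
FS = 394.0 / 110.6 = 3.561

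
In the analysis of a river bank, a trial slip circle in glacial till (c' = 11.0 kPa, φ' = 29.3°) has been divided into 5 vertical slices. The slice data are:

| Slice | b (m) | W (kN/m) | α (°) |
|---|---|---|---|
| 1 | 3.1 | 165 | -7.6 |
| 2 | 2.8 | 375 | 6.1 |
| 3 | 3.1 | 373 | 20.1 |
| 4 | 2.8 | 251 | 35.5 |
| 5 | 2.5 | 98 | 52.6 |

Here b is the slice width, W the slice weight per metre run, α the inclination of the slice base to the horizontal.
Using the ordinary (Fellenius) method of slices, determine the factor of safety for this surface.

Ordinary method of slices: FS = Σ[c'·Δl_i + (W_i cosα_i)·tanφ'] / Σ W_i sinα_i, with Δl_i = b_i / cosα_i.
Slice 1: Δl = 3.1/cos(-7.6°) = 3.127 m; N'_1 = 165·cos(-7.6°) = 163.6; c'Δl = 34.40; W sinα = -21.8
Slice 2: Δl = 2.8/cos6.1° = 2.816 m; N'_2 = 375·cos6.1° = 372.9; c'Δl = 30.98; W sinα = 39.8
Slice 3: Δl = 3.1/cos20.1° = 3.301 m; N'_3 = 373·cos20.1° = 350.3; c'Δl = 36.31; W sinα = 128.2
Slice 4: Δl = 2.8/cos35.5° = 3.439 m; N'_4 = 251·cos35.5° = 204.3; c'Δl = 37.83; W sinα = 145.8
Slice 5: Δl = 2.5/cos52.6° = 4.116 m; N'_5 = 98·cos52.6° = 59.5; c'Δl = 45.28; W sinα = 77.9
Σc'Δl = 184.8 kN/m; ΣN' = 1150.6 kN/m; ΣW sinα = 369.8 kN/m
Resisting = 184.8 + 1150.6·tan29.3° = 184.8 + 645.7 = 830.5 kN/m
FS = 830.5 / 369.8 = 2.246

FS = 2.25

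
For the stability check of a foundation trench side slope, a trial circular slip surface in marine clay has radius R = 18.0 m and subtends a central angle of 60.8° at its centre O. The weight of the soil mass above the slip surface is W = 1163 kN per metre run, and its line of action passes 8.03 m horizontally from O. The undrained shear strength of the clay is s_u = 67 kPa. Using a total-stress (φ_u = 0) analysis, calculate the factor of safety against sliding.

Taking moments about the centre O, the resisting moment is provided by the undrained shear strength acting along the arc:
Arc length L_a = R·θ = 18.0·(60.8°·π/180) = 18.0·1.0612 = 19.10 m
M_R = s_u·L_a·R = 67·19.10·18.0 = 23035.7 kN·m/m
M_D = W·d = 1163·8.03 = 9338.9 kN·m/m
FS = M_R / M_D = 23035.7 / 9338.9 = 2.467

FS = 2.47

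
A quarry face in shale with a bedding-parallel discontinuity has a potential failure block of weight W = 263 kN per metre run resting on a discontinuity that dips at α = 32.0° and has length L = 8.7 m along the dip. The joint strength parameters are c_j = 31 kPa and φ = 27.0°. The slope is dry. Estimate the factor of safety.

FS = 2.75

Resolving the block weight along and normal to the plane and applying the Mohr–Coulomb strength on the joint:
N' = W cosα = 263·cos32.0° = 223.0 kN/m
Driving force T = W sinα = 263·sin32.0° = 139.4 kN/m
Resisting force R = c_j·L + N'·tanφ = 31·8.7 + 223.0·tan27.0° = 269.7 + 113.6 = 383.3 kN/m
FS = R / T = 383.3 / 139.4 = 2.751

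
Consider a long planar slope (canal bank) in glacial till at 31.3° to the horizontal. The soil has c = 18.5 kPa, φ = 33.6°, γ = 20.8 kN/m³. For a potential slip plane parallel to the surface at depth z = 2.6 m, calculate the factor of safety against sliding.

For an infinite slope with a slip plane parallel to the surface (no pore pressure): FS = [c + γz cos²β tanφ] / [γz sinβ cosβ].
γz = 20.8·2.6 = 54.08 kN/m²
Numerator = 18.5 + 54.08·cos²31.3°·tan33.6° = 18.5 + 54.08·0.7301·0.6644 = 44.733 kPa
Denominator = 54.08·sin31.3°·cos31.3° = 54.08·0.5195·0.8545 = 24.007 kPa
FS = 44.733 / 24.007 = 1.863

FS = 1.86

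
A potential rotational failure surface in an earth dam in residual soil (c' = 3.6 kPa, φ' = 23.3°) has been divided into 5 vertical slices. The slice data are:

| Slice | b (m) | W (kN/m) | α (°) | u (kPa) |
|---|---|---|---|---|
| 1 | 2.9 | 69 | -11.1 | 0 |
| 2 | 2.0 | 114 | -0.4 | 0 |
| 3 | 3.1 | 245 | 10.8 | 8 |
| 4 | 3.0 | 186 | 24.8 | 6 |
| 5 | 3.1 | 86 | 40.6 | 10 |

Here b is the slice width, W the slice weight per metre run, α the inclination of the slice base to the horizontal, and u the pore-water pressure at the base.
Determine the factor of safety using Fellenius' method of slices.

Ordinary method of slices: FS = Σ[c'·Δl_i + (W_i cosα_i − u_i·Δl_i)·tanφ'] / Σ W_i sinα_i, with Δl_i = b_i / cosα_i.
Slice 1: Δl = 2.9/cos(-11.1°) = 2.955 m; N'_1 = 69·cos(-11.1°) − 0·2.955 = 67.7; c'Δl = 10.64; W sinα = -13.3
Slice 2: Δl = 2.0/cos(-0.4°) = 2.000 m; N'_2 = 114·cos(-0.4°) − 0·2.000 = 114.0; c'Δl = 7.20; W sinα = -0.8
Slice 3: Δl = 3.1/cos10.8° = 3.156 m; N'_3 = 245·cos10.8° − 8·3.156 = 215.4; c'Δl = 11.36; W sinα = 45.9
Slice 4: Δl = 3.0/cos24.8° = 3.305 m; N'_4 = 186·cos24.8° − 6·3.305 = 149.0; c'Δl = 11.90; W sinα = 78.0
Slice 5: Δl = 3.1/cos40.6° = 4.083 m; N'_5 = 86·cos40.6° − 10·4.083 = 24.5; c'Δl = 14.70; W sinα = 56.0
Σc'Δl = 55.8 kN/m; ΣN' = 570.6 kN/m; ΣW sinα = 165.8 kN/m
Resisting = 55.8 + 570.6·tan23.3° = 55.8 + 245.7 = 301.5 kN/m
FS = 301.5 / 165.8 = 1.819

FS = 1.82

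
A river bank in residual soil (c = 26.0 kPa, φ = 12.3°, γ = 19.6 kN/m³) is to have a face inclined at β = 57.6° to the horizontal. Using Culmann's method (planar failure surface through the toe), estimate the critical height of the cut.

Culmann's analysis gives the critical failure plane at α_cr = (β + φ)/2 = (57.6 + 12.3)/2 = 35.0°, and the critical height
H_c = (4c/γ) · sinβ cosφ / [1 − cos(β − φ)]
    = (4·26.0/19.6) · sin57.6°·cos12.3° / [1 − cos(45.3°)]
    = 5.306 · 0.8443·0.9770 / [1 − 0.7034]
    = 5.306 · 0.8249 / 0.2966
    = 14.76 m

H_c = 14.76 m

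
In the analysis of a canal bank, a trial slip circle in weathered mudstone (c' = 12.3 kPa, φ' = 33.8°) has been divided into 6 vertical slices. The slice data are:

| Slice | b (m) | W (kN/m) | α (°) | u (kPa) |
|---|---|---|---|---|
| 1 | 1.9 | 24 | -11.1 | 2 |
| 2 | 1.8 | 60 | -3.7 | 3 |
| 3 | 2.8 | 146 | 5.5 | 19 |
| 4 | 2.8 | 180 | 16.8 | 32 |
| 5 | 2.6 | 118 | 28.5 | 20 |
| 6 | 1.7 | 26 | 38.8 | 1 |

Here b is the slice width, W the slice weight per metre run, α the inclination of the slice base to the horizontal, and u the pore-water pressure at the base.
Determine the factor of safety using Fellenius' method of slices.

Ordinary method of slices: FS = Σ[c'·Δl_i + (W_i cosα_i − u_i·Δl_i)·tanφ'] / Σ W_i sinα_i, with Δl_i = b_i / cosα_i.
Slice 1: Δl = 1.9/cos(-11.1°) = 1.936 m; N'_1 = 24·cos(-11.1°) − 2·1.936 = 19.7; c'Δl = 23.82; W sinα = -4.6
Slice 2: Δl = 1.8/cos(-3.7°) = 1.804 m; N'_2 = 60·cos(-3.7°) − 3·1.804 = 54.5; c'Δl = 22.19; W sinα = -3.9
Slice 3: Δl = 2.8/cos5.5° = 2.813 m; N'_3 = 146·cos5.5° − 19·2.813 = 91.9; c'Δl = 34.60; W sinα = 14.0
Slice 4: Δl = 2.8/cos16.8° = 2.925 m; N'_4 = 180·cos16.8° − 32·2.925 = 78.7; c'Δl = 35.98; W sinα = 52.0
Slice 5: Δl = 2.6/cos28.5° = 2.959 m; N'_5 = 118·cos28.5° − 20·2.959 = 44.5; c'Δl = 36.39; W sinα = 56.3
Slice 6: Δl = 1.7/cos38.8° = 2.181 m; N'_6 = 26·cos38.8° − 1·2.181 = 18.1; c'Δl = 26.83; W sinα = 16.3
Σc'Δl = 179.8 kN/m; ΣN' = 307.4 kN/m; ΣW sinα = 130.1 kN/m
Resisting = 179.8 + 307.4·tan33.8° = 179.8 + 205.8 = 385.6 kN/m
FS = 385.6 / 130.1 = 2.963

FS = 2.96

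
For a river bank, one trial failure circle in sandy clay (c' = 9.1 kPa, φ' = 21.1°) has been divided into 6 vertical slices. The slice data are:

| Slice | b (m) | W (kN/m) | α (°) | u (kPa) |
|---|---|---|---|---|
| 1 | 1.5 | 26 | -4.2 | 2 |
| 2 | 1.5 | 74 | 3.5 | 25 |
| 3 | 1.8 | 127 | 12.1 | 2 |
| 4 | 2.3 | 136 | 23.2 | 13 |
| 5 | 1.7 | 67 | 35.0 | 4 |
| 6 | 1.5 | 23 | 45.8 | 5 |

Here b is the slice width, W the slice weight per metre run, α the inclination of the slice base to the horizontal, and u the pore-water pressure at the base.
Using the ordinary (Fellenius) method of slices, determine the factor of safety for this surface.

FS = 1.67

Ordinary method of slices: FS = Σ[c'·Δl_i + (W_i cosα_i − u_i·Δl_i)·tanφ'] / Σ W_i sinα_i, with Δl_i = b_i / cosα_i.
Slice 1: Δl = 1.5/cos(-4.2°) = 1.504 m; N'_1 = 26·cos(-4.2°) − 2·1.504 = 22.9; c'Δl = 13.69; W sinα = -1.9
Slice 2: Δl = 1.5/cos3.5° = 1.503 m; N'_2 = 74·cos3.5° − 25·1.503 = 36.3; c'Δl = 13.68; W sinα = 4.5
Slice 3: Δl = 1.8/cos12.1° = 1.841 m; N'_3 = 127·cos12.1° − 2·1.841 = 120.5; c'Δl = 16.75; W sinα = 26.6
Slice 4: Δl = 2.3/cos23.2° = 2.502 m; N'_4 = 136·cos23.2° − 13·2.502 = 92.5; c'Δl = 22.77; W sinα = 53.6
Slice 5: Δl = 1.7/cos35.0° = 2.075 m; N'_5 = 67·cos35.0° − 4·2.075 = 46.6; c'Δl = 18.89; W sinα = 38.4
Slice 6: Δl = 1.5/cos45.8° = 2.152 m; N'_6 = 23·cos45.8° − 5·2.152 = 5.3; c'Δl = 19.58; W sinα = 16.5
Σc'Δl = 105.4 kN/m; ΣN' = 324.0 kN/m; ΣW sinα = 137.7 kN/m
Resisting = 105.4 + 324.0·tan21.1° = 105.4 + 125.0 = 230.4 kN/m
FS = 230.4 / 137.7 = 1.673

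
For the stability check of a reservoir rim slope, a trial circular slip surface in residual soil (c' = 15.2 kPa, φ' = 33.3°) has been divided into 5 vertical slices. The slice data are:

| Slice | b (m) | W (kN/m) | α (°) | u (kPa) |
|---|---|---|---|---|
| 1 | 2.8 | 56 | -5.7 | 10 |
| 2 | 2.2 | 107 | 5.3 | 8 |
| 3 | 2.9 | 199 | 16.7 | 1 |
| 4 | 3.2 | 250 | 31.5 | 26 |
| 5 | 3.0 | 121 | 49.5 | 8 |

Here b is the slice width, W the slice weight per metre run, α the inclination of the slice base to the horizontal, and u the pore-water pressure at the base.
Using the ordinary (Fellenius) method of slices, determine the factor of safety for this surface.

FS = 1.94

Ordinary method of slices: FS = Σ[c'·Δl_i + (W_i cosα_i − u_i·Δl_i)·tanφ'] / Σ W_i sinα_i, with Δl_i = b_i / cosα_i.
Slice 1: Δl = 2.8/cos(-5.7°) = 2.814 m; N'_1 = 56·cos(-5.7°) − 10·2.814 = 27.6; c'Δl = 42.77; W sinα = -5.6
Slice 2: Δl = 2.2/cos5.3° = 2.209 m; N'_2 = 107·cos5.3° − 8·2.209 = 88.9; c'Δl = 33.58; W sinα = 9.9
Slice 3: Δl = 2.9/cos16.7° = 3.028 m; N'_3 = 199·cos16.7° − 1·3.028 = 187.6; c'Δl = 46.02; W sinα = 57.2
Slice 4: Δl = 3.2/cos31.5° = 3.753 m; N'_4 = 250·cos31.5° − 26·3.753 = 115.6; c'Δl = 57.05; W sinα = 130.6
Slice 5: Δl = 3.0/cos49.5° = 4.619 m; N'_5 = 121·cos49.5° − 8·4.619 = 41.6; c'Δl = 70.21; W sinα = 92.0
Σc'Δl = 249.6 kN/m; ΣN' = 461.2 kN/m; ΣW sinα = 284.1 kN/m
Resisting = 249.6 + 461.2·tan33.3° = 249.6 + 303.0 = 552.6 kN/m
FS = 552.6 / 284.1 = 1.945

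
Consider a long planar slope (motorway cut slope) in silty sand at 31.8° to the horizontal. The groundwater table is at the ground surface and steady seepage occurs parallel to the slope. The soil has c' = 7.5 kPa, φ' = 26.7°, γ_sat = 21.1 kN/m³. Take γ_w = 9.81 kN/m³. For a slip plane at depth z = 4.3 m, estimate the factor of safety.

FS = 0.62

With seepage parallel to the slope and the water table at the surface, the effective normal stress on the slip plane uses the buoyant unit weight γ' = γ_sat − γ_w while the driving shear stress uses γ_sat:
FS = [c' + γ' z cos²β tanφ'] / [γ_sat z sinβ cosβ]
γ' = 21.1 − 9.81 = 11.29 kN/m³
Numerator = 7.5 + 11.29·4.3·cos²31.8°·tan26.7° = 7.5 + 11.29·4.3·0.7223·0.5029 = 25.137 kPa
Denominator = 21.1·4.3·sin31.8°·cos31.8° = 21.1·4.3·0.5270·0.8499 = 40.634 kPa
FS = 25.137 / 40.634 = 0.619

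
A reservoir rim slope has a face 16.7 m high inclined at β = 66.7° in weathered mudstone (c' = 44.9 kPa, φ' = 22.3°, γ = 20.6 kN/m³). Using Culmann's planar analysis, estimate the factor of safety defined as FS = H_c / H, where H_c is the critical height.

FS = 1.55

H_c = (4c'/γ) · sinβ cosφ' / [1 − cos(β − φ')]
    = (4·44.9/20.6) · sin66.7°·cos22.3° / [1 − cos44.4°]
    = 8.718 · 0.8498 / 0.2855 = 25.95 m
FS = H_c / H = 25.95 / 16.7 = 1.554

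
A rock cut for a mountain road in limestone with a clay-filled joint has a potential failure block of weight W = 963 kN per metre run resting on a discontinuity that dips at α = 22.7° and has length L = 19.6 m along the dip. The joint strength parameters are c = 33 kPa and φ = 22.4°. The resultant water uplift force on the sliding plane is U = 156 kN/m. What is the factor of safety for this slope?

FS = 2.55

Resolving the block weight along and normal to the plane and applying the Mohr–Coulomb strength on the joint:
N' = W cosα − U = 963·cos22.7° − 156 = 732.4 kN/m
Driving force T = W sinα = 963·sin22.7° = 371.6 kN/m
Resisting force R = c·L + N'·tanφ = 33·19.6 + 732.4·tan22.4° = 646.8 + 301.9 = 948.7 kN/m
FS = R / T = 948.7 / 371.6 = 2.553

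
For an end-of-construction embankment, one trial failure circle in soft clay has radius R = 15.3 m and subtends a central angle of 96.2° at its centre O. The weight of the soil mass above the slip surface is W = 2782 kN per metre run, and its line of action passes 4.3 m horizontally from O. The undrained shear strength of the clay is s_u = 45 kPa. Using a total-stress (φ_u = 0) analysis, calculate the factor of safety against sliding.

FS = 1.48

Taking moments about the centre O, the resisting moment is provided by the undrained shear strength acting along the arc:
Arc length L_a = R·θ = 15.3·(96.2°·π/180) = 15.3·1.6790 = 25.69 m
M_R = s_u·L_a·R = 45·25.69·15.3 = 17686.7 kN·m/m
M_D = W·d = 2782·4.3 = 11962.6 kN·m/m
FS = M_R / M_D = 17686.7 / 11962.6 = 1.479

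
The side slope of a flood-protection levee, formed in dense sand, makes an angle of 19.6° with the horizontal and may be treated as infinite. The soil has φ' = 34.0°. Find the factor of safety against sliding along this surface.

FS = 1.89

For a dry cohesionless infinite slope the factor of safety is FS = tanφ' / tanβ.
FS = tan34.0° / tan19.6° = 0.6745 / 0.3561 = 1.894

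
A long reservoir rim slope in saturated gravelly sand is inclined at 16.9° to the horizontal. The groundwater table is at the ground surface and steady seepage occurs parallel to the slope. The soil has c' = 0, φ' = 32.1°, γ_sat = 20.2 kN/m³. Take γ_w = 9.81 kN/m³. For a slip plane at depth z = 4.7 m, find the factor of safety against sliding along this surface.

With seepage parallel to the slope and the water table at the surface, the effective normal stress on the slip plane uses the buoyant unit weight γ' = γ_sat − γ_w while the driving shear stress uses γ_sat:
FS = [c' + γ' z cos²β tanφ'] / [γ_sat z sinβ cosβ]
(For c' = 0 this reduces to FS = (γ'/γ_sat)·tanφ'/tanβ.)
γ' = 20.2 − 9.81 = 10.39 kN/m³
Numerator = 0.0 + 10.39·4.7·cos²16.9°·tan32.1° = 0.0 + 10.39·4.7·0.9155·0.6273 = 28.044 kPa
Denominator = 20.2·4.7·sin16.9°·cos16.9° = 20.2·4.7·0.2907·0.9568 = 26.407 kPa
FS = 28.044 / 26.407 = 1.062

FS = 1.06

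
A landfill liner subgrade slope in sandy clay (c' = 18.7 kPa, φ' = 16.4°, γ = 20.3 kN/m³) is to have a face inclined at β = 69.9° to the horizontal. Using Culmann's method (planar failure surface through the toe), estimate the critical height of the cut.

Culmann's analysis gives the critical failure plane at α_cr = (β + φ')/2 = (69.9 + 16.4)/2 = 43.2°, and the critical height
H_c = (4c'/γ) · sinβ cosφ' / [1 − cos(β − φ')]
    = (4·18.7/20.3) · sin69.9°·cos16.4° / [1 − cos(53.5°)]
    = 3.685 · 0.9391·0.9593 / [1 − 0.5948]
    = 3.685 · 0.9009 / 0.4052
    = 8.19 m

H_c = 8.19 m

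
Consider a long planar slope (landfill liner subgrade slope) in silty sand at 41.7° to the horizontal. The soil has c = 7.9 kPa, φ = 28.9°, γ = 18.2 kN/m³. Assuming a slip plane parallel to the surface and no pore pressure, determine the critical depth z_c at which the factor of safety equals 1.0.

z_c = 2.30 m

Setting FS = 1.00 in FS = [c + γz cos²β tanφ] / [γz sinβ cosβ] and solving for z:
z = c / [γ cosβ (FS·sinβ − cosβ·tanφ)]
  = 7.9 / [18.2·cos41.7°·(1.00·sin41.7° − cos41.7°·tan28.9°)]
  = 7.9 / [18.2·0.7466·(1.00·0.6652 − 0.7466·0.5520)]
  = 7.9 / 3.4388 = 2.297 m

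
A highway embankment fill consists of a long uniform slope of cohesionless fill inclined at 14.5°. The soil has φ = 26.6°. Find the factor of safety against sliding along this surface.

FS = 1.94

For a dry cohesionless infinite slope the factor of safety is FS = tanφ / tanβ.
FS = tan26.6° / tan14.5° = 0.5008 / 0.2586 = 1.936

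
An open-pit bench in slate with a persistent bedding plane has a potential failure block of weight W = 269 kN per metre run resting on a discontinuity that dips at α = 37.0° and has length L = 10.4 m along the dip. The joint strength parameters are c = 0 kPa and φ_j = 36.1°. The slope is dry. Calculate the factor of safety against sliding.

Resolving the block weight along and normal to the plane and applying the Mohr–Coulomb strength on the joint:
N' = W cosα = 269·cos37.0° = 214.8 kN/m
Driving force T = W sinα = 269·sin37.0° = 161.9 kN/m
Resisting force R = c·L + N'·tanφ_j = 0·10.4 + 214.8·tan36.1° = 0.0 + 156.7 = 156.7 kN/m
FS = R / T = 156.7 / 161.9 = 0.968

FS = 0.97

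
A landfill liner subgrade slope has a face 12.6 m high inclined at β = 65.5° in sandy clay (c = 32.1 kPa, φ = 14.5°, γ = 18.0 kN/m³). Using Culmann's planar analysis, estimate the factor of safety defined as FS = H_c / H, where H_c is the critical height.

H_c = (4c/γ) · sinβ cosφ / [1 − cos(β − φ)]
    = (4·32.1/18.0) · sin65.5°·cos14.5° / [1 − cos51.0°]
    = 7.133 · 0.8810 / 0.3707 = 16.95 m
FS = H_c / H = 16.95 / 12.6 = 1.346

FS = 1.35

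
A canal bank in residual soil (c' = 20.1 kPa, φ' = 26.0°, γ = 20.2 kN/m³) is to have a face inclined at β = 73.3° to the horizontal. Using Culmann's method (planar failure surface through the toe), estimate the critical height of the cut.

Culmann's analysis gives the critical failure plane at α_cr = (β + φ')/2 = (73.3 + 26.0)/2 = 49.6°, and the critical height
H_c = (4c'/γ) · sinβ cosφ' / [1 − cos(β − φ')]
    = (4·20.1/20.2) · sin73.3°·cos26.0° / [1 − cos(47.3°)]
    = 3.980 · 0.9578·0.8988 / [1 − 0.6782]
    = 3.980 · 0.8609 / 0.3218
    = 10.65 m

H_c = 10.65 m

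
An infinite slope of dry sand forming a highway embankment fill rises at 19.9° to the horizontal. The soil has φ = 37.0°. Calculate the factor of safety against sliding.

FS = 2.08

For a dry cohesionless infinite slope the factor of safety is FS = tanφ / tanβ.
FS = tan37.0° / tan19.9° = 0.7536 / 0.3620 = 2.082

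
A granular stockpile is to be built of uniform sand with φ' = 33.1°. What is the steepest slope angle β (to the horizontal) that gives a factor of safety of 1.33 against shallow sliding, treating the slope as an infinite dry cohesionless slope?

For an infinite dry cohesionless slope FS = tanφ'/tanβ, so tanβ = tanφ' / FS.
tanβ = tan33.1° / 1.33 = 0.6519 / 1.33 = 0.4901
β = arctan(0.4901) = 26.11°

β = 26.1°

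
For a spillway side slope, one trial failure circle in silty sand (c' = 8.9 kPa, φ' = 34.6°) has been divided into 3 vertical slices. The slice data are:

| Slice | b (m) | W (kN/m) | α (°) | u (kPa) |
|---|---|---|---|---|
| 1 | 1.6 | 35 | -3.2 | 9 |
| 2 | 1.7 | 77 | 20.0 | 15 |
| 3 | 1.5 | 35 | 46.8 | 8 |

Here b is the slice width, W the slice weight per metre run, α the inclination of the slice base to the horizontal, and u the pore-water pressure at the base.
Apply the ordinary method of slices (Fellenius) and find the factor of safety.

FS = 2.00

Ordinary method of slices: FS = Σ[c'·Δl_i + (W_i cosα_i − u_i·Δl_i)·tanφ'] / Σ W_i sinα_i, with Δl_i = b_i / cosα_i.
Slice 1: Δl = 1.6/cos(-3.2°) = 1.602 m; N'_1 = 35·cos(-3.2°) − 9·1.602 = 20.5; c'Δl = 14.26; W sinα = -2.0
Slice 2: Δl = 1.7/cos20.0° = 1.809 m; N'_2 = 77·cos20.0° − 15·1.809 = 45.2; c'Δl = 16.10; W sinα = 26.3
Slice 3: Δl = 1.5/cos46.8° = 2.191 m; N'_3 = 35·cos46.8° − 8·2.191 = 6.4; c'Δl = 19.50; W sinα = 25.5
Σc'Δl = 49.9 kN/m; ΣN' = 72.2 kN/m; ΣW sinα = 49.9 kN/m
Resisting = 49.9 + 72.2·tan34.6° = 49.9 + 49.8 = 99.7 kN/m
FS = 99.7 / 49.9 = 1.997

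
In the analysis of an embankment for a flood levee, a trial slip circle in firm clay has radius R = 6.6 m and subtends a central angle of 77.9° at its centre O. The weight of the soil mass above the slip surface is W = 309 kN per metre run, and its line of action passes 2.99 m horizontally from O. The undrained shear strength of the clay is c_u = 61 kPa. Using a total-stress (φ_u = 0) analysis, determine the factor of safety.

FS = 3.91

Taking moments about the centre O, the resisting moment is provided by the undrained shear strength acting along the arc:
Arc length L_a = R·θ = 6.6·(77.9°·π/180) = 6.6·1.3596 = 8.97 m
M_R = c_u·L_a·R = 61·8.97·6.6 = 3612.7 kN·m/m
M_D = W·d = 309·2.99 = 923.9 kN·m/m
FS = M_R / M_D = 3612.7 / 923.9 = 3.910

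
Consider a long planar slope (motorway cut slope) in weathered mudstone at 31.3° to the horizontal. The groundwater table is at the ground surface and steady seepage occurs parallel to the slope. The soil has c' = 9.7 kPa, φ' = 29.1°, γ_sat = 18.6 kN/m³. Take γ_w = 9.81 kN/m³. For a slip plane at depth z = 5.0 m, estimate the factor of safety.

FS = 0.67

With seepage parallel to the slope and the water table at the surface, the effective normal stress on the slip plane uses the buoyant unit weight γ' = γ_sat − γ_w while the driving shear stress uses γ_sat:
FS = [c' + γ' z cos²β tanφ'] / [γ_sat z sinβ cosβ]
γ' = 18.6 − 9.81 = 8.79 kN/m³
Numerator = 9.7 + 8.79·5.0·cos²31.3°·tan29.1° = 9.7 + 8.79·5.0·0.7301·0.5566 = 27.560 kPa
Denominator = 18.6·5.0·sin31.3°·cos31.3° = 18.6·5.0·0.5195·0.8545 = 41.283 kPa
FS = 27.560 / 41.283 = 0.668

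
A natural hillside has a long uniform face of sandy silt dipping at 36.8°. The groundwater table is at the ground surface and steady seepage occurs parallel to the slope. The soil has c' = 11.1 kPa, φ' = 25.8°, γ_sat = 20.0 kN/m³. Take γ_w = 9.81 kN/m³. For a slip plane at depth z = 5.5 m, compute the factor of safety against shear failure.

With seepage parallel to the slope and the water table at the surface, the effective normal stress on the slip plane uses the buoyant unit weight γ' = γ_sat − γ_w while the driving shear stress uses γ_sat:
FS = [c' + γ' z cos²β tanφ'] / [γ_sat z sinβ cosβ]
γ' = 20.0 − 9.81 = 10.19 kN/m³
Numerator = 11.1 + 10.19·5.5·cos²36.8°·tan25.8° = 11.1 + 10.19·5.5·0.6412·0.4834 = 28.471 kPa
Denominator = 20.0·5.5·sin36.8°·cos36.8° = 20.0·5.5·0.5990·0.8007 = 52.762 kPa
FS = 28.471 / 52.762 = 0.540

FS = 0.54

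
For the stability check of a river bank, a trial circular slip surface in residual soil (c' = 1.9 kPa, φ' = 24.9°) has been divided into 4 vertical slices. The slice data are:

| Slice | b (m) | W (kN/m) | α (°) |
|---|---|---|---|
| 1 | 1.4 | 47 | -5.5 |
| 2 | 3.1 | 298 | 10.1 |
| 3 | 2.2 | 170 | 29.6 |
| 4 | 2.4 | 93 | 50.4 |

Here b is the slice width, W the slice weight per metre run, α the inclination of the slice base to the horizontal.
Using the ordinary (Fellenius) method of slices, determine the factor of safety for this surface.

Ordinary method of slices: FS = Σ[c'·Δl_i + (W_i cosα_i)·tanφ'] / Σ W_i sinα_i, with Δl_i = b_i / cosα_i.
Slice 1: Δl = 1.4/cos(-5.5°) = 1.406 m; N'_1 = 47·cos(-5.5°) = 46.8; c'Δl = 2.67; W sinα = -4.5
Slice 2: Δl = 3.1/cos10.1° = 3.149 m; N'_2 = 298·cos10.1° = 293.4; c'Δl = 5.98; W sinα = 52.3
Slice 3: Δl = 2.2/cos29.6° = 2.530 m; N'_3 = 170·cos29.6° = 147.8; c'Δl = 4.81; W sinα = 84.0
Slice 4: Δl = 2.4/cos50.4° = 3.765 m; N'_4 = 93·cos50.4° = 59.3; c'Δl = 7.15; W sinα = 71.7
Σc'Δl = 20.6 kN/m; ΣN' = 547.3 kN/m; ΣW sinα = 203.4 kN/m
Resisting = 20.6 + 547.3·tan24.9° = 20.6 + 254.0 = 274.6 kN/m
FS = 274.6 / 203.4 = 1.350

FS = 1.35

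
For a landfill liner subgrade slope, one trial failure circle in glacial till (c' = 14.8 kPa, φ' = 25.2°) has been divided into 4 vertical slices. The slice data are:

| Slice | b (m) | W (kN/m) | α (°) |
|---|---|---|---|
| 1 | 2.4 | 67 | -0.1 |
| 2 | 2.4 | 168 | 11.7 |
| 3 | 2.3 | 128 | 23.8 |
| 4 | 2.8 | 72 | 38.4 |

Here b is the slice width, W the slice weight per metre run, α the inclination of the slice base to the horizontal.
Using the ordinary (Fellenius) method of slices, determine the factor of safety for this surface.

Ordinary method of slices: FS = Σ[c'·Δl_i + (W_i cosα_i)·tanφ'] / Σ W_i sinα_i, with Δl_i = b_i / cosα_i.
Slice 1: Δl = 2.4/cos(-0.1°) = 2.400 m; N'_1 = 67·cos(-0.1°) = 67.0; c'Δl = 35.52; W sinα = -0.1
Slice 2: Δl = 2.4/cos11.7° = 2.451 m; N'_2 = 168·cos11.7° = 164.5; c'Δl = 36.27; W sinα = 34.1
Slice 3: Δl = 2.3/cos23.8° = 2.514 m; N'_3 = 128·cos23.8° = 117.1; c'Δl = 37.20; W sinα = 51.7
Slice 4: Δl = 2.8/cos38.4° = 3.573 m; N'_4 = 72·cos38.4° = 56.4; c'Δl = 52.88; W sinα = 44.7
Σc'Δl = 161.9 kN/m; ΣN' = 405.1 kN/m; ΣW sinα = 130.3 kN/m
Resisting = 161.9 + 405.1·tan25.2° = 161.9 + 190.6 = 352.5 kN/m
FS = 352.5 / 130.3 = 2.705

FS = 2.70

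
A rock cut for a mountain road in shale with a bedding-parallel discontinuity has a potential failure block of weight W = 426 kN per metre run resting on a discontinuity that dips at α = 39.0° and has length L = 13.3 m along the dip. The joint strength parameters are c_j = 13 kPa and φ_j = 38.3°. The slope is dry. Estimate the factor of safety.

Resolving the block weight along and normal to the plane and applying the Mohr–Coulomb strength on the joint:
N' = W cosα = 426·cos39.0° = 331.1 kN/m
Driving force T = W sinα = 426·sin39.0° = 268.1 kN/m
Resisting force R = c_j·L + N'·tanφ_j = 13·13.3 + 331.1·tan38.3° = 172.9 + 261.5 = 434.4 kN/m
FS = R / T = 434.4 / 268.1 = 1.620

FS = 1.62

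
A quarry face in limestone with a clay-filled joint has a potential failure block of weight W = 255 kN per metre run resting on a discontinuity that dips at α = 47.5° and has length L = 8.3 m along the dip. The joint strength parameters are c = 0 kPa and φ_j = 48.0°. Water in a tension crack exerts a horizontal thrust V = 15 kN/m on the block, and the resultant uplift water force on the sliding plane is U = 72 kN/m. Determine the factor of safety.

FS = 0.50

Resolving the block weight along and normal to the plane and applying the Mohr–Coulomb strength on the joint:
N' = W cosα − U − V sinα = 255·cos47.5° − 72 − 15·sin47.5° = 89.2 kN/m
Driving force T = W sinα + V cosα = 255·sin47.5° + 15·cos47.5° = 198.1 kN/m
Resisting force R = c·L + N'·tanφ_j = 0·8.3 + 89.2·tan48.0° = 0.0 + 99.1 = 99.1 kN/m
FS = R / T = 99.1 / 198.1 = 0.500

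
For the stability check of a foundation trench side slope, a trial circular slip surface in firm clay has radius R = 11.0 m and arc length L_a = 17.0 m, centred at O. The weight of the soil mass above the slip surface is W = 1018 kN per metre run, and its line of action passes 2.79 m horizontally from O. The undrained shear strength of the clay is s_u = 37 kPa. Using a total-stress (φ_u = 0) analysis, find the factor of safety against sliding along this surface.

Taking moments about the centre O, the resisting moment is provided by the undrained shear strength acting along the arc:
M_R = s_u·L_a·R = 37·17.00·11.0 = 6919.0 kN·m/m
M_D = W·d = 1018·2.79 = 2840.2 kN·m/m
FS = M_R / M_D = 6919.0 / 2840.2 = 2.436

FS = 2.44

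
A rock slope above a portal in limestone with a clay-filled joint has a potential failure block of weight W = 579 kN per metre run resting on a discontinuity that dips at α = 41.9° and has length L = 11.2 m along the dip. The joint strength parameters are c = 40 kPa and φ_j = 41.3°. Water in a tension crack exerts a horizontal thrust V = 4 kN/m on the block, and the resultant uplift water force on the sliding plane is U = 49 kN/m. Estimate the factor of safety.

FS = 2.00

Resolving the block weight along and normal to the plane and applying the Mohr–Coulomb strength on the joint:
N' = W cosα − U − V sinα = 579·cos41.9° − 49 − 4·sin41.9° = 379.3 kN/m
Driving force T = W sinα + V cosα = 579·sin41.9° + 4·cos41.9° = 389.7 kN/m
Resisting force R = c·L + N'·tanφ_j = 40·11.2 + 379.3·tan41.3° = 448.0 + 333.2 = 781.2 kN/m
FS = R / T = 781.2 / 389.7 = 2.005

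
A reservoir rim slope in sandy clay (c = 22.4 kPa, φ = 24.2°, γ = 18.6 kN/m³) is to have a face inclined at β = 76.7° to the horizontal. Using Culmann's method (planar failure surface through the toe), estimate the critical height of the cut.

H_c = 10.93 m

Culmann's analysis gives the critical failure plane at α_cr = (β + φ)/2 = (76.7 + 24.2)/2 = 50.5°, and the critical height
H_c = (4c/γ) · sinβ cosφ / [1 − cos(β − φ)]
    = (4·22.4/18.6) · sin76.7°·cos24.2° / [1 − cos(52.5°)]
    = 4.817 · 0.9732·0.9121 / [1 − 0.6088]
    = 4.817 · 0.8877 / 0.3912
    = 10.93 m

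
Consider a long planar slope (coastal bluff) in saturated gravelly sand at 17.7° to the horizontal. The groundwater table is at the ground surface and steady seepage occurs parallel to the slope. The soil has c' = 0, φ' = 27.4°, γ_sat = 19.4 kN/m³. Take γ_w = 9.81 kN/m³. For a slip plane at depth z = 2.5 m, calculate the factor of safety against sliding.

With seepage parallel to the slope and the water table at the surface, the effective normal stress on the slip plane uses the buoyant unit weight γ' = γ_sat − γ_w while the driving shear stress uses γ_sat:
FS = [c' + γ' z cos²β tanφ'] / [γ_sat z sinβ cosβ]
(For c' = 0 this reduces to FS = (γ'/γ_sat)·tanφ'/tanβ.)
γ' = 19.4 − 9.81 = 9.59 kN/m³
Numerator = 0.0 + 9.59·2.5·cos²17.7°·tan27.4° = 0.0 + 9.59·2.5·0.9076·0.5184 = 11.279 kPa
Denominator = 19.4·2.5·sin17.7°·cos17.7° = 19.4·2.5·0.3040·0.9527 = 14.048 kPa
FS = 11.279 / 14.048 = 0.803

FS = 0.80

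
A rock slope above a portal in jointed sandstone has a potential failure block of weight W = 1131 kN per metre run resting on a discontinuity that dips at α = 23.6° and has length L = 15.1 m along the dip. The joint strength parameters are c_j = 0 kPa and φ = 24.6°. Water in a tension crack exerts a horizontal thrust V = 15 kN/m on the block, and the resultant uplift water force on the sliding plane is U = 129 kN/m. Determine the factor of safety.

FS = 0.88

Resolving the block weight along and normal to the plane and applying the Mohr–Coulomb strength on the joint:
N' = W cosα − U − V sinα = 1131·cos23.6° − 129 − 15·sin23.6° = 901.4 kN/m
Driving force T = W sinα + V cosα = 1131·sin23.6° + 15·cos23.6° = 466.5 kN/m
Resisting force R = c_j·L + N'·tanφ = 0·15.1 + 901.4·tan24.6° = 0.0 + 412.7 = 412.7 kN/m
FS = R / T = 412.7 / 466.5 = 0.885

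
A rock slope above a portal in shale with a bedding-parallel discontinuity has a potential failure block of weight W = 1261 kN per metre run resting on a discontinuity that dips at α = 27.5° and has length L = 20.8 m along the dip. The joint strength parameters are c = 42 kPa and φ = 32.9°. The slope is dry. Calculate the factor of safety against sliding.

FS = 2.74

Resolving the block weight along and normal to the plane and applying the Mohr–Coulomb strength on the joint:
N' = W cosα = 1261·cos27.5° = 1118.5 kN/m
Driving force T = W sinα = 1261·sin27.5° = 582.3 kN/m
Resisting force R = c·L + N'·tanφ = 42·20.8 + 1118.5·tan32.9° = 873.6 + 723.6 = 1597.2 kN/m
FS = R / T = 1597.2 / 582.3 = 2.743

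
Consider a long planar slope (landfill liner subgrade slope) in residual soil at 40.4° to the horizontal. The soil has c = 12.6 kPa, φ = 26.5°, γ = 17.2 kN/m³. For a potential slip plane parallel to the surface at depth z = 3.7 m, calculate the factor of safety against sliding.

For an infinite slope with a slip plane parallel to the surface (no pore pressure): FS = [c + γz cos²β tanφ] / [γz sinβ cosβ].
γz = 17.2·3.7 = 63.64 kN/m²
Numerator = 12.6 + 63.64·cos²40.4°·tan26.5° = 12.6 + 63.64·0.5799·0.4986 = 31.001 kPa
Denominator = 63.64·sin40.4°·cos40.4° = 63.64·0.6481·0.7615 = 31.411 kPa
FS = 31.001 / 31.411 = 0.987

FS = 0.99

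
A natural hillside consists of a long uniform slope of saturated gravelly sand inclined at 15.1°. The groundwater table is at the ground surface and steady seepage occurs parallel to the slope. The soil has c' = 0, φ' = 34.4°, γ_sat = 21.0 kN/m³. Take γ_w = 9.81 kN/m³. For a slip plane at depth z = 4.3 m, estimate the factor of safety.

FS = 1.35

With seepage parallel to the slope and the water table at the surface, the effective normal stress on the slip plane uses the buoyant unit weight γ' = γ_sat − γ_w while the driving shear stress uses γ_sat:
FS = [c' + γ' z cos²β tanφ'] / [γ_sat z sinβ cosβ]
(For c' = 0 this reduces to FS = (γ'/γ_sat)·tanφ'/tanβ.)
γ' = 21.0 − 9.81 = 11.19 kN/m³
Numerator = 0.0 + 11.19·4.3·cos²15.1°·tan34.4° = 0.0 + 11.19·4.3·0.9321·0.6847 = 30.711 kPa
Denominator = 21.0·4.3·sin15.1°·cos15.1° = 21.0·4.3·0.2605·0.9655 = 22.711 kPa
FS = 30.711 / 22.711 = 1.352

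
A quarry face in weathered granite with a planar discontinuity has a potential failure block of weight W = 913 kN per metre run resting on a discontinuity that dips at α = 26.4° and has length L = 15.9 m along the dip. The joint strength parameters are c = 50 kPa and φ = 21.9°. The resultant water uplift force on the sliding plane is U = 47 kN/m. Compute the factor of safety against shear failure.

Resolving the block weight along and normal to the plane and applying the Mohr–Coulomb strength on the joint:
N' = W cosα − U = 913·cos26.4° − 47 = 770.8 kN/m
Driving force T = W sinα = 913·sin26.4° = 406.0 kN/m
Resisting force R = c·L + N'·tanφ = 50·15.9 + 770.8·tan21.9° = 795.0 + 309.9 = 1104.9 kN/m
FS = R / T = 1104.9 / 406.0 = 2.722

FS = 2.72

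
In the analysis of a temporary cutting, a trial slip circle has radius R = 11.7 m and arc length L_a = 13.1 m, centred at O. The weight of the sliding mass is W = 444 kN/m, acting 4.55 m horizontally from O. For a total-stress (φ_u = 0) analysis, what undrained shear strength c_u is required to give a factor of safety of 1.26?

c_u = 16.6 kPa

FS = c_u·L_a·R / (W·d), so c_u = FS·W·d / (L_a·R).
c_u = 1.26·444·4.55 / (13.10·11.7) = 2545.5 / 153.27 = 16.61 kPa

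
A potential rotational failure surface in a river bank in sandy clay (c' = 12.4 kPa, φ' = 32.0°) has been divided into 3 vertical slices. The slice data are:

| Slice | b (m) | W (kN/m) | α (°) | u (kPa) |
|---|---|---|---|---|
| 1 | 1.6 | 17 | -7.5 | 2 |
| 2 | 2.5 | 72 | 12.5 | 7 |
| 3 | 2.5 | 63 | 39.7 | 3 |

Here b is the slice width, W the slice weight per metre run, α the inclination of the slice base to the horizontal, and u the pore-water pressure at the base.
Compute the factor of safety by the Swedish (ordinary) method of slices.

Ordinary method of slices: FS = Σ[c'·Δl_i + (W_i cosα_i − u_i·Δl_i)·tanφ'] / Σ W_i sinα_i, with Δl_i = b_i / cosα_i.
Slice 1: Δl = 1.6/cos(-7.5°) = 1.614 m; N'_1 = 17·cos(-7.5°) − 2·1.614 = 13.6; c'Δl = 20.01; W sinα = -2.2
Slice 2: Δl = 2.5/cos12.5° = 2.561 m; N'_2 = 72·cos12.5° − 7·2.561 = 52.4; c'Δl = 31.75; W sinα = 15.6
Slice 3: Δl = 2.5/cos39.7° = 3.249 m; N'_3 = 63·cos39.7° − 3·3.249 = 38.7; c'Δl = 40.29; W sinα = 40.2
Σc'Δl = 92.1 kN/m; ΣN' = 104.7 kN/m; ΣW sinα = 53.6 kN/m
Resisting = 92.1 + 104.7·tan32.0° = 92.1 + 65.4 = 157.5 kN/m
FS = 157.5 / 53.6 = 2.938

FS = 2.94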